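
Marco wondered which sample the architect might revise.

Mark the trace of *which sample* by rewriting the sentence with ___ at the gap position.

Marco wondered which sample the architect might revise ___.

Underlying clause: The architect might revise which sample.
'which sample' functions as the direct object of 'revise'. The gap is right after 'revise'.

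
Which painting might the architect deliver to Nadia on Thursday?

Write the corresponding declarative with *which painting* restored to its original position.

'which painting' is the direct object of 'deliver'. It moves to the left edge, and the trace sits right after 'deliver':
Which painting might the architect deliver ___ to Nadia on Thursday?

The architect might deliver which painting to Nadia on Thursday.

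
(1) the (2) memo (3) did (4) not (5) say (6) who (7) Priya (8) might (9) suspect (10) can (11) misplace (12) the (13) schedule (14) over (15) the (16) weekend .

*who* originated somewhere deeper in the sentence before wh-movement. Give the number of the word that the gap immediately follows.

In situ: Priya might suspect who can misplace the schedule over the weekend.
'who' functions as the subject of the clause embedded under 'suspect'. It moves to the left edge, and the trace sits right after 'suspect':
The memo did not say who Priya might suspect ___ can misplace the schedule over the weekend.
'suspect' is word 9.

9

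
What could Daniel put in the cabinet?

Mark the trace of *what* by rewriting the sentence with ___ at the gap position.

Underlying clause: Daniel could put what in the cabinet.
'what' is the direct object of 'put'. The gap is right after 'put'.

What could Daniel put ___ in the cabinet?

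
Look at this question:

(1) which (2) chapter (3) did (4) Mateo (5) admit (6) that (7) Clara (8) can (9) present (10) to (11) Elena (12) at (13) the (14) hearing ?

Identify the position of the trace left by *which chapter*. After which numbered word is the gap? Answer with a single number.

Underlying clause: Mateo did admit that Clara can present which chapter to Elena at the hearing.
'which chapter' is the direct object of 'present'. Wh-movement fronts it, leaving a gap right after 'present':
Which chapter did Mateo admit that Clara can present ___ to Elena at the hearing?
'present' is word 9.

9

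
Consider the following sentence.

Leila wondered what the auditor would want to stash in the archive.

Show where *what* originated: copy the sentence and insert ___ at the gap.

Pre-movement form: The auditor would want to stash what in the archive.
'what' functions as the direct object of 'stash'. The gap is right after 'stash'.

Leila wondered what the auditor would want to stash ___ in the archive.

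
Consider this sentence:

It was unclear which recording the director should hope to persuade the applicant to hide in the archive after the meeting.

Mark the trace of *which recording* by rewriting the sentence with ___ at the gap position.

It was unclear which recording the director should hope to persuade the applicant to hide ___ in the archive after the meeting.

Before movement: The director should hope to persuade the applicant to hide which recording in the archive after the meeting.
'which recording' is the direct object of 'hide'. The gap is right after 'hide'.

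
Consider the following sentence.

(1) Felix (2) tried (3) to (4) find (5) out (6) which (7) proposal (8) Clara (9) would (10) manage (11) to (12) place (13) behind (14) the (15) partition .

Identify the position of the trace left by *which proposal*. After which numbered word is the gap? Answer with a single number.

12

In situ: Clara would manage to place which proposal behind the partition.
The filler 'which proposal' is interpreted as the direct object of 'place'. Wh-movement fronts it, leaving a gap right after 'place':
Felix tried to find out which proposal Clara would manage to place ___ behind the partition.
'place' is word 12.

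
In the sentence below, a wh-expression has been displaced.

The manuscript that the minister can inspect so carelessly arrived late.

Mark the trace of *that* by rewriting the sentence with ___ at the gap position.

The manuscript that the minister can inspect ___ so carelessly arrived late.

'that' functions as the direct object of 'inspect'. The gap is right after 'inspect'.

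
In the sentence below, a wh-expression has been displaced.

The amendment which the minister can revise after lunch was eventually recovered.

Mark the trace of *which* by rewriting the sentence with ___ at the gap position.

The amendment which the minister can revise ___ after lunch was eventually recovered.

'which' is the direct object of 'revise'. The gap is right after 'revise'.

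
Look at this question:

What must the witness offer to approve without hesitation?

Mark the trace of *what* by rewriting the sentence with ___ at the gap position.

What must the witness offer to approve ___ without hesitation?

Underlying clause: The witness must offer to approve what without hesitation.
'what' functions as the direct object of 'approve'. The gap is right after 'approve'.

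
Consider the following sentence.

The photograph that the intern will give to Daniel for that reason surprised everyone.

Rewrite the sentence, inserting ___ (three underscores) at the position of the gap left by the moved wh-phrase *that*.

'that' is the direct object of 'give'. The gap is right after 'give'.

The photograph that the intern will give ___ to Daniel for that reason surprised everyone.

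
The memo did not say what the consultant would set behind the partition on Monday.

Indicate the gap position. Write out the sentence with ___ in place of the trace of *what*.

Before movement: The consultant would set what behind the partition on Monday.
'what' functions as the direct object of 'set'. The gap is right after 'set'.

The memo did not say what the consultant would set ___ behind the partition on Monday.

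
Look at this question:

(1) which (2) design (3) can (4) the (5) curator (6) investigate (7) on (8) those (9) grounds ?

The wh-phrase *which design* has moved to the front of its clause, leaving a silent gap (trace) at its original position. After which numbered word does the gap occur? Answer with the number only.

6

Before movement: The curator can investigate which design on those grounds.
'which design' is the direct object of 'investigate'. Wh-movement fronts it, leaving a gap right after 'investigate':
Which design can the curator investigate ___ on those grounds?
'investigate' is word 6.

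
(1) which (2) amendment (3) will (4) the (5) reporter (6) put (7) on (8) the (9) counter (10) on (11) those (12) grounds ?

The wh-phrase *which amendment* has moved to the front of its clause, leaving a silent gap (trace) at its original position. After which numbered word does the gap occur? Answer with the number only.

In situ: The reporter will put which amendment on the counter on those grounds.
The filler 'which amendment' is interpreted as the direct object of 'put'. Fronting leaves a gap immediately after 'put':
Which amendment will the reporter put ___ on the counter on those grounds?
'put' is word 6.

6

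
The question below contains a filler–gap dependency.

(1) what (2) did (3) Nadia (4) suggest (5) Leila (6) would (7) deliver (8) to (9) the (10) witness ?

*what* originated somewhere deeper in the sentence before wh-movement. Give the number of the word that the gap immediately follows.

In situ: Nadia did suggest Leila would deliver what to the witness.
The filler 'what' is interpreted as the direct object of 'deliver'. Fronting leaves a gap immediately after 'deliver':
What did Nadia suggest Leila would deliver ___ to the witness?
'deliver' is word 7.

7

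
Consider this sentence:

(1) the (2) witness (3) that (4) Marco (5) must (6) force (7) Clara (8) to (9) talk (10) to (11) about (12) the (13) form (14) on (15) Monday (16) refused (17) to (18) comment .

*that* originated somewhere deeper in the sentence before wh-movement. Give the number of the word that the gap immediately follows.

10

'that' functions as the object of the preposition 'to'. Wh-movement fronts it, leaving a gap right after 'to':
The witness that Marco must force Clara to talk to ___ about the form on Monday refused to comment.
'to' is word 10.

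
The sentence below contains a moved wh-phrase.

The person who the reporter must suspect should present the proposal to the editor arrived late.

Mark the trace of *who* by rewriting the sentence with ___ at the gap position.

The person who the reporter must suspect ___ should present the proposal to the editor arrived late.

'who' functions as the subject of the clause embedded under 'suspect'. The gap is right after 'suspect'.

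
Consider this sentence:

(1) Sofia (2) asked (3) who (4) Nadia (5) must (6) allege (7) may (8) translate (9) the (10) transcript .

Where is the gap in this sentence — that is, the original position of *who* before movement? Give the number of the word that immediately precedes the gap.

Before movement: Nadia must allege who may translate the transcript.
'who' is the subject of the clause embedded under 'allege'. Fronting leaves a gap immediately after 'allege':
Sofia asked who Nadia must allege ___ may translate the transcript.
'allege' is word 6.

6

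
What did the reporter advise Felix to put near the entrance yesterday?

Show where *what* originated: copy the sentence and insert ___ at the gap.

Before movement: The reporter did advise Felix to put what near the entrance yesterday.
'what' functions as the direct object of 'put'. The gap is right after 'put'.

What did the reporter advise Felix to put ___ near the entrance yesterday?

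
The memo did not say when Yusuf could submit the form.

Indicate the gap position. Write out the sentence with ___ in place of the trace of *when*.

Pre-movement form: Yusuf could submit the form when.
The filler 'when' is interpreted as the temporal adjunct. The gap is right after 'form'.

The memo did not say when Yusuf could submit the form ___.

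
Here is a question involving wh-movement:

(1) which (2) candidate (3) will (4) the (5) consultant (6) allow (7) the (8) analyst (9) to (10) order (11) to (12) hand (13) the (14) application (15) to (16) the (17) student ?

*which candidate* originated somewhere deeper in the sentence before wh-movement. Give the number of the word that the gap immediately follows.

10

Before movement: The consultant will allow the analyst to order which candidate to hand the application to the student.
The filler 'which candidate' is interpreted as the direct object of 'order'. Fronting leaves a gap immediately after 'order':
Which candidate will the consultant allow the analyst to order ___ to hand the application to the student?
'order' is word 10.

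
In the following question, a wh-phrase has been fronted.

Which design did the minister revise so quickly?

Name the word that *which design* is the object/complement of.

revise

In situ: The minister did revise which design so quickly.
'which design' is the direct object of 'revise'. Fronting leaves a gap immediately after 'revise':
Which design did the minister revise ___ so quickly?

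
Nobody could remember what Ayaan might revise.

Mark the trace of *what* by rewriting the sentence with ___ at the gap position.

Underlying clause: Ayaan might revise what.
The filler 'what' is interpreted as the direct object of 'revise'. The gap is right after 'revise'.

Nobody could remember what Ayaan might revise ___.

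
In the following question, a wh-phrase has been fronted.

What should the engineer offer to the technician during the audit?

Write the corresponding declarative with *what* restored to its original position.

The engineer should offer what to the technician during the audit.

'what' functions as the direct object of 'offer'. It moves to the left edge, and the trace sits right after 'offer':
What should the engineer offer ___ to the technician during the audit?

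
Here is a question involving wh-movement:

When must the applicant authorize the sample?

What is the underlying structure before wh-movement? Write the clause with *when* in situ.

'when' is the temporal adjunct. It moves to the left edge, and the trace sits right after 'sample':
When must the applicant authorize the sample ___?

The applicant must authorize the sample when.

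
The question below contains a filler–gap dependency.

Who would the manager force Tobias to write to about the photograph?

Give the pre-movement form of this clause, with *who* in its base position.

'who' functions as the object of the preposition 'to'. It moves to the left edge, and the trace sits right after 'to':
Who would the manager force Tobias to write to ___ about the photograph?

The manager would force Tobias to write to who about the photograph.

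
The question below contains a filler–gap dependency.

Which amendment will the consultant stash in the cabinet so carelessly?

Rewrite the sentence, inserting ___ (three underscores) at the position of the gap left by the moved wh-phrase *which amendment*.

Which amendment will the consultant stash ___ in the cabinet so carelessly?

Before movement: The consultant will stash which amendment in the cabinet so carelessly.
'which amendment' functions as the direct object of 'stash'. The gap is right after 'stash'.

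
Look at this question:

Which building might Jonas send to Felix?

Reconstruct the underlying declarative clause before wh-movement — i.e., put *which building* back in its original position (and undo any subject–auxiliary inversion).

'which building' is the direct object of 'send'. Wh-movement fronts it, leaving a gap right after 'send':
Which building might Jonas send ___ to Felix?

Jonas might send which building to Felix.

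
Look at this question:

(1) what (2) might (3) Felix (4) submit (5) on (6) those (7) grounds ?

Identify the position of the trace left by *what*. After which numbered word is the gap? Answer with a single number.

4

Before movement: Felix might submit what on those grounds.
The filler 'what' is interpreted as the direct object of 'submit'. It moves to the left edge, and the trace sits right after 'submit':
What might Felix submit ___ on those grounds?
'submit' is word 4.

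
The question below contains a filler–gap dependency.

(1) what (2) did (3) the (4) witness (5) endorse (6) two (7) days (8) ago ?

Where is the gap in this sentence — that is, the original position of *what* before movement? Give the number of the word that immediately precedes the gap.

In situ: The witness did endorse what two days ago.
'what' functions as the direct object of 'endorse'. It moves to the left edge, and the trace sits right after 'endorse':
What did the witness endorse ___ two days ago?
'endorse' is word 5.

5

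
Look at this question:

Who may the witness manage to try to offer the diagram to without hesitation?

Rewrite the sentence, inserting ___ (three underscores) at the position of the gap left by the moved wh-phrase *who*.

Before movement: The witness may manage to try to offer the diagram to who without hesitation.
'who' functions as the object of the preposition 'to' (recipient of 'offer'). The gap is right after 'to'.

Who may the witness manage to try to offer the diagram to ___ without hesitation?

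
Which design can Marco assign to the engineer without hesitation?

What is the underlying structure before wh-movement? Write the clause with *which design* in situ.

Marco can assign which design to the engineer without hesitation.

'which design' functions as the direct object of 'assign'. Wh-movement fronts it, leaving a gap right after 'assign':
Which design can Marco assign ___ to the engineer without hesitation?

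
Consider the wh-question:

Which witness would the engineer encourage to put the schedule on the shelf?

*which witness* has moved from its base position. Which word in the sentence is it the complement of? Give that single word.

encourage

Underlying clause: The engineer would encourage which witness to put the schedule on the shelf.
'which witness' is the direct object of 'encourage'. Fronting leaves a gap immediately after 'encourage':
Which witness would the engineer encourage ___ to put the schedule on the shelf?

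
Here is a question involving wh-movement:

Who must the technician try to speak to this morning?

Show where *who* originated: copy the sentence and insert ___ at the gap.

Who must the technician try to speak to ___ this morning?

Pre-movement form: The technician must try to speak to who this morning.
'who' is the object of the preposition 'to'. The gap is right after 'to'.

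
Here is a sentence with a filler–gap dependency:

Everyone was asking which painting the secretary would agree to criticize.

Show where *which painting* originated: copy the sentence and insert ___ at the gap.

In situ: The secretary would agree to criticize which painting.
'which painting' functions as the direct object of 'criticize'. The gap is right after 'criticize'.

Everyone was asking which painting the secretary would agree to criticize ___.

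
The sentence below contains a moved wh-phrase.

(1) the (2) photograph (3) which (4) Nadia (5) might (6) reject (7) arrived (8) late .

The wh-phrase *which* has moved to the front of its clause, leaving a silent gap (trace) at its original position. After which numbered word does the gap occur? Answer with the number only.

6

'which' functions as the direct object of 'reject'. Wh-movement fronts it, leaving a gap right after 'reject':
The photograph which Nadia might reject ___ arrived late.
'reject' is word 6.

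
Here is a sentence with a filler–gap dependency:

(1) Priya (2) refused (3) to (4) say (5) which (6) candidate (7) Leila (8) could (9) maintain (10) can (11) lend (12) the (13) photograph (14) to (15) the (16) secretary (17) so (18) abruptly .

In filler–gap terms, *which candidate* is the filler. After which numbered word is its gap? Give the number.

Underlying clause: Leila could maintain which candidate can lend the photograph to the secretary so abruptly.
'which candidate' is the subject of the clause embedded under 'maintain'. Fronting leaves a gap immediately after 'maintain':
Priya refused to say which candidate Leila could maintain ___ can lend the photograph to the secretary so abruptly.
'maintain' is word 9.

9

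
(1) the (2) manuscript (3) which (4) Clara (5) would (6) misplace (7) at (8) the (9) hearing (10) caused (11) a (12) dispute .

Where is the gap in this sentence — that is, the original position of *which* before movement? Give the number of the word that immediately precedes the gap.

6

The filler 'which' is interpreted as the direct object of 'misplace'. Wh-movement fronts it, leaving a gap right after 'misplace':
The manuscript which Clara would misplace ___ at the hearing caused a dispute.
'misplace' is word 6.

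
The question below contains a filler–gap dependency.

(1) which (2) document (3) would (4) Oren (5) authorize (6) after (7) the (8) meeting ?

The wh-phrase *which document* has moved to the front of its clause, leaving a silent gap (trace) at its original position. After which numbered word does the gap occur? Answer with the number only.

Pre-movement form: Oren would authorize which document after the meeting.
'which document' functions as the direct object of 'authorize'. Wh-movement fronts it, leaving a gap right after 'authorize':
Which document would Oren authorize ___ after the meeting?
'authorize' is word 5.

5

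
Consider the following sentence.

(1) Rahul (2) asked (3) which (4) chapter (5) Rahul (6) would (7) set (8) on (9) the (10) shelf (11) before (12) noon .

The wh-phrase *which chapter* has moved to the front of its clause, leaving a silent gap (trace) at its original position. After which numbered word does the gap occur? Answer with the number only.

7

Pre-movement form: Rahul would set which chapter on the shelf before noon.
'which chapter' functions as the direct object of 'set'. Fronting leaves a gap immediately after 'set':
Rahul asked which chapter Rahul would set ___ on the shelf before noon.
'set' is word 7.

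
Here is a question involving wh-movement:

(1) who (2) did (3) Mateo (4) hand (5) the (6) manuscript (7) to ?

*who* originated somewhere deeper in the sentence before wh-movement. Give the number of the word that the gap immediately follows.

7

In situ: Mateo did hand the manuscript to who.
'who' functions as the object of the preposition 'to' (recipient of 'hand'). Fronting leaves a gap immediately after 'to':
Who did Mateo hand the manuscript to ___?
'to' is word 7.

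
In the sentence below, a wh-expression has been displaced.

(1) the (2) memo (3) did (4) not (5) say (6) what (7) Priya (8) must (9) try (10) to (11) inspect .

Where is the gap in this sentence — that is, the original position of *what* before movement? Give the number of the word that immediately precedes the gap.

In situ: Priya must try to inspect what.
The filler 'what' is interpreted as the direct object of 'inspect'. Fronting leaves a gap immediately after 'inspect':
The memo did not say what Priya must try to inspect ___.
'inspect' is word 11.

11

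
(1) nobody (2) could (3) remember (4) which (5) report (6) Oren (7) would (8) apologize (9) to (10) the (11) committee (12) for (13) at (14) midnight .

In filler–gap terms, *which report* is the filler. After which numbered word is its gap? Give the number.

Before movement: Oren would apologize to the committee for which report at midnight.
'which report' functions as the object of the preposition 'for'. Fronting leaves a gap immediately after 'for':
Nobody could remember which report Oren would apologize to the committee for ___ at midnight.
'for' is word 12.

12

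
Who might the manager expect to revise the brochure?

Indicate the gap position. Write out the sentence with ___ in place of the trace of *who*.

Who might the manager expect ___ to revise the brochure?

Before movement: The manager might expect who to revise the brochure.
'who' is the direct object of 'expect'. The gap is right after 'expect'.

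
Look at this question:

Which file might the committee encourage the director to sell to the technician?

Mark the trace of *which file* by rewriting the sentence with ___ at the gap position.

Which file might the committee encourage the director to sell ___ to the technician?

In situ: The committee might encourage the director to sell which file to the technician.
'which file' functions as the direct object of 'sell'. The gap is right after 'sell'.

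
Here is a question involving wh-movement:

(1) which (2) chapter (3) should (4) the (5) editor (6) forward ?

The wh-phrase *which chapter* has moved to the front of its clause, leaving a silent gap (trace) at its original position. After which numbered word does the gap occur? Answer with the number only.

Underlying clause: The editor should forward which chapter.
'which chapter' functions as the direct object of 'forward'. It moves to the left edge, and the trace sits right after 'forward':
Which chapter should the editor forward ___?
'forward' is word 6.

6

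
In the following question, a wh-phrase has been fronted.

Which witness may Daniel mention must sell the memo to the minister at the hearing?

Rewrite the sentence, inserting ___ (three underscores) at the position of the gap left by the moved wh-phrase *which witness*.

Before movement: Daniel may mention which witness must sell the memo to the minister at the hearing.
The filler 'which witness' is interpreted as the subject of the clause embedded under 'mention'. The gap is right after 'mention'.

Which witness may Daniel mention ___ must sell the memo to the minister at the hearing?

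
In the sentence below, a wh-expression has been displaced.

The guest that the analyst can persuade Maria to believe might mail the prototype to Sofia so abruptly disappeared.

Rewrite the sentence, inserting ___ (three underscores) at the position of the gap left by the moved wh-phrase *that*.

The guest that the analyst can persuade Maria to believe ___ might mail the prototype to Sofia so abruptly disappeared.

'that' functions as the subject of the clause embedded under 'believe'. The gap is right after 'believe'.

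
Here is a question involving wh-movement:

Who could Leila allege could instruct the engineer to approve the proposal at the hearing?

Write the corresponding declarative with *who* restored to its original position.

Leila could allege who could instruct the engineer to approve the proposal at the hearing.

'who' is the subject of the clause embedded under 'allege'. Wh-movement fronts it, leaving a gap right after 'allege':
Who could Leila allege ___ could instruct the engineer to approve the proposal at the hearing?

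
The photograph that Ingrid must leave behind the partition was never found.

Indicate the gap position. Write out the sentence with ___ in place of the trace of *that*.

The photograph that Ingrid must leave ___ behind the partition was never found.

'that' is the direct object of 'leave'. The gap is right after 'leave'.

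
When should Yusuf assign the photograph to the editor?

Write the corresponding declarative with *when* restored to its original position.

'when' is the temporal adjunct. Fronting leaves a gap immediately after 'editor':
When should Yusuf assign the photograph to the editor ___?

Yusuf should assign the photograph to the editor when.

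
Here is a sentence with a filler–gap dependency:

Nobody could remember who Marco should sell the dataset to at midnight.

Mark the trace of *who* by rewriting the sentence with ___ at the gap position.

In situ: Marco should sell the dataset to who at midnight.
'who' functions as the object of the preposition 'to' (recipient of 'sell'). The gap is right after 'to'.

Nobody could remember who Marco should sell the dataset to ___ at midnight.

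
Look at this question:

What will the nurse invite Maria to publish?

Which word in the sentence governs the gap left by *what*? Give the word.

publish

In situ: The nurse will invite Maria to publish what.
'what' is the direct object of 'publish'. Fronting leaves a gap immediately after 'publish':
What will the nurse invite Maria to publish ___?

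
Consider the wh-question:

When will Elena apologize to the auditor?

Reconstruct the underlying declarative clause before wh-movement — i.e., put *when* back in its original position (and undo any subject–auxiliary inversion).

'when' functions as the temporal adjunct. Fronting leaves a gap immediately after 'auditor':
When will Elena apologize to the auditor ___?

Elena will apologize to the auditor when.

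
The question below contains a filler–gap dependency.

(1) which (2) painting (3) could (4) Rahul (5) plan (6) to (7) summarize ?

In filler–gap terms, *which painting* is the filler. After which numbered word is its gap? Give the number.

Underlying clause: Rahul could plan to summarize which painting.
'which painting' functions as the direct object of 'summarize'. It moves to the left edge, and the trace sits right after 'summarize':
Which painting could Rahul plan to summarize ___?
'summarize' is word 7.

7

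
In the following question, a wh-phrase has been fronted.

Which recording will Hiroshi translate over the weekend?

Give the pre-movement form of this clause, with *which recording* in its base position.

Hiroshi will translate which recording over the weekend.

'which recording' functions as the direct object of 'translate'. Fronting leaves a gap immediately after 'translate':
Which recording will Hiroshi translate ___ over the weekend?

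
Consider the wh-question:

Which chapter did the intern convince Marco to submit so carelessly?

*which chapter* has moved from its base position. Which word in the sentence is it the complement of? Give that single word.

Before movement: The intern did convince Marco to submit which chapter so carelessly.
'which chapter' functions as the direct object of 'submit'. Wh-movement fronts it, leaving a gap right after 'submit':
Which chapter did the intern convince Marco to submit ___ so carelessly?

submit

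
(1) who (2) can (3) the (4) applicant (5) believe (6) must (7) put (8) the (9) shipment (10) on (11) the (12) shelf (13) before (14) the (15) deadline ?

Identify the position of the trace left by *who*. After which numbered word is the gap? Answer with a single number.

5

Before movement: The applicant can believe who must put the shipment on the shelf before the deadline.
'who' functions as the subject of the clause embedded under 'believe'. Fronting leaves a gap immediately after 'believe':
Who can the applicant believe ___ must put the shipment on the shelf before the deadline?
'believe' is word 5.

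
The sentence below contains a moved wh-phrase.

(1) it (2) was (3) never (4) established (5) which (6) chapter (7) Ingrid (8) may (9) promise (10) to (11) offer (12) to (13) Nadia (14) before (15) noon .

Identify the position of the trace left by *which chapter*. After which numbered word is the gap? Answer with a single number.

Underlying clause: Ingrid may promise to offer which chapter to Nadia before noon.
'which chapter' functions as the direct object of 'offer'. Wh-movement fronts it, leaving a gap right after 'offer':
It was never established which chapter Ingrid may promise to offer ___ to Nadia before noon.
'offer' is word 11.

11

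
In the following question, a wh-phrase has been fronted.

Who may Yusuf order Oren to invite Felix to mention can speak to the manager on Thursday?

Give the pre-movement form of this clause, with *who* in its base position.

'who' functions as the subject of the clause embedded under 'mention'. Wh-movement fronts it, leaving a gap right after 'mention':
Who may Yusuf order Oren to invite Felix to mention ___ can speak to the manager on Thursday?

Yusuf may order Oren to invite Felix to mention who can speak to the manager on Thursday.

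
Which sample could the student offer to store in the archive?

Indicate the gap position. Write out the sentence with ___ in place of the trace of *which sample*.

Which sample could the student offer to store ___ in the archive?

Pre-movement form: The student could offer to store which sample in the archive.
'which sample' functions as the direct object of 'store'. The gap is right after 'store'.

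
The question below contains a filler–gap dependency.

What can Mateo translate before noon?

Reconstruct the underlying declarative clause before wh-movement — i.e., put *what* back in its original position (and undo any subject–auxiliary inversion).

'what' is the direct object of 'translate'. It moves to the left edge, and the trace sits right after 'translate':
What can Mateo translate ___ before noon?

Mateo can translate what before noon.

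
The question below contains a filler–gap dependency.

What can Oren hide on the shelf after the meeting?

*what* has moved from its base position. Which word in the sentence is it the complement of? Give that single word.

Before movement: Oren can hide what on the shelf after the meeting.
The filler 'what' is interpreted as the direct object of 'hide'. Wh-movement fronts it, leaving a gap right after 'hide':
What can Oren hide ___ on the shelf after the meeting?

hide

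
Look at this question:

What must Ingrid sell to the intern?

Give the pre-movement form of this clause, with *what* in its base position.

'what' functions as the direct object of 'sell'. It moves to the left edge, and the trace sits right after 'sell':
What must Ingrid sell ___ to the intern?

Ingrid must sell what to the intern.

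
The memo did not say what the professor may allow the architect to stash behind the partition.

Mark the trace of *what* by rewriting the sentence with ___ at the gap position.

Underlying clause: The professor may allow the architect to stash what behind the partition.
The filler 'what' is interpreted as the direct object of 'stash'. The gap is right after 'stash'.

The memo did not say what the professor may allow the architect to stash ___ behind the partition.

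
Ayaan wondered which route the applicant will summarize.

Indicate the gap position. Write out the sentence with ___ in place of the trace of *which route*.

Ayaan wondered which route the applicant will summarize ___.

Pre-movement form: The applicant will summarize which route.
'which route' is the direct object of 'summarize'. The gap is right after 'summarize'.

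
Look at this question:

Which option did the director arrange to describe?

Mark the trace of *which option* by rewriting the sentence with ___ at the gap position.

Which option did the director arrange to describe ___?

In situ: The director did arrange to describe which option.
'which option' functions as the direct object of 'describe'. The gap is right after 'describe'.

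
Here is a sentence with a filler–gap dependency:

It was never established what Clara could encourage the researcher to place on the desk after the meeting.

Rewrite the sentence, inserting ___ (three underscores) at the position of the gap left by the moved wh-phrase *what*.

It was never established what Clara could encourage the researcher to place ___ on the desk after the meeting.

Underlying clause: Clara could encourage the researcher to place what on the desk after the meeting.
'what' is the direct object of 'place'. The gap is right after 'place'.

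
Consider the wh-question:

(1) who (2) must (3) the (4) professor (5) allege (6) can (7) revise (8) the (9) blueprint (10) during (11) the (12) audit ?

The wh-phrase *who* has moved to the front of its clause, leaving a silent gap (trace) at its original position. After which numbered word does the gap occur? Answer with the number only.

5

Pre-movement form: The professor must allege who can revise the blueprint during the audit.
'who' functions as the subject of the clause embedded under 'allege'. It moves to the left edge, and the trace sits right after 'allege':
Who must the professor allege ___ can revise the blueprint during the audit?
'allege' is word 5.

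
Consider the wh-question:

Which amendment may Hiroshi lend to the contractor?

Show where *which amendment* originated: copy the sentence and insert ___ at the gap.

Which amendment may Hiroshi lend ___ to the contractor?

Pre-movement form: Hiroshi may lend which amendment to the contractor.
'which amendment' functions as the direct object of 'lend'. The gap is right after 'lend'.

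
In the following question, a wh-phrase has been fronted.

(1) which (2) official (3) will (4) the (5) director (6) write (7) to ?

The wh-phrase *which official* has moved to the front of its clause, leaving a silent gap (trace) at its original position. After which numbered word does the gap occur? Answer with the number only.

7

Underlying clause: The director will write to which official.
The filler 'which official' is interpreted as the object of the preposition 'to'. Fronting leaves a gap immediately after 'to':
Which official will the director write to ___?
'to' is word 7.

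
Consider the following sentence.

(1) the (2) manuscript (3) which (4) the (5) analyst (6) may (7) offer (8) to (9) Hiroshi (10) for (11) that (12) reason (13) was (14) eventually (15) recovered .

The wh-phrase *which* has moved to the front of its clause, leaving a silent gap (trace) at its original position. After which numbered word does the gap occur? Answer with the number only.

'which' functions as the direct object of 'offer'. Fronting leaves a gap immediately after 'offer':
The manuscript which the analyst may offer ___ to Hiroshi for that reason was eventually recovered.
'offer' is word 7.

7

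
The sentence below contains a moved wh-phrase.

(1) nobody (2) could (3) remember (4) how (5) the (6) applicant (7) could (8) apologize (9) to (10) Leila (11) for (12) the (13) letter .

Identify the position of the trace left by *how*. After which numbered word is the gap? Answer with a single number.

Before movement: The applicant could apologize to Leila for the letter how.
'how' functions as the manner adjunct. It moves to the left edge, and the trace sits right after 'letter':
Nobody could remember how the applicant could apologize to Leila for the letter ___.
'letter' is word 13.

13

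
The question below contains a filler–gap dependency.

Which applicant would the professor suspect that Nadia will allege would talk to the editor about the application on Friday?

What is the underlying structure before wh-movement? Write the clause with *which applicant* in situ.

The professor would suspect that Nadia will allege which applicant would talk to the editor about the application on Friday.

'which applicant' functions as the subject of the clause embedded under 'allege'. It moves to the left edge, and the trace sits right after 'allege':
Which applicant would the professor suspect that Nadia will allege ___ would talk to the editor about the application on Friday?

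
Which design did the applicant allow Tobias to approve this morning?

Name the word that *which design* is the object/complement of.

Underlying clause: The applicant did allow Tobias to approve which design this morning.
'which design' functions as the direct object of 'approve'. Wh-movement fronts it, leaving a gap right after 'approve':
Which design did the applicant allow Tobias to approve ___ this morning?

approve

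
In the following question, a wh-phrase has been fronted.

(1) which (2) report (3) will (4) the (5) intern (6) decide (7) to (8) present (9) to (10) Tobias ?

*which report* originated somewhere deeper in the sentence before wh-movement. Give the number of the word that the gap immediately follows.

8

Underlying clause: The intern will decide to present which report to Tobias.
'which report' is the direct object of 'present'. It moves to the left edge, and the trace sits right after 'present':
Which report will the intern decide to present ___ to Tobias?
'present' is word 8.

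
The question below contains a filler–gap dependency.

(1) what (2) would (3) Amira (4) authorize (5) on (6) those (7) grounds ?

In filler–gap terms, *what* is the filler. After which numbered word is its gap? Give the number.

Before movement: Amira would authorize what on those grounds.
The filler 'what' is interpreted as the direct object of 'authorize'. It moves to the left edge, and the trace sits right after 'authorize':
What would Amira authorize ___ on those grounds?
'authorize' is word 4.

4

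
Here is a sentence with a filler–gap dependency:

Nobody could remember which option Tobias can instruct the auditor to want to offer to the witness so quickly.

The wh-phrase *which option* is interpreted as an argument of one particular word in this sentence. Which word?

offer

Underlying clause: Tobias can instruct the auditor to want to offer which option to the witness so quickly.
'which option' is the direct object of 'offer'. Wh-movement fronts it, leaving a gap right after 'offer':
Nobody could remember which option Tobias can instruct the auditor to want to offer ___ to the witness so quickly.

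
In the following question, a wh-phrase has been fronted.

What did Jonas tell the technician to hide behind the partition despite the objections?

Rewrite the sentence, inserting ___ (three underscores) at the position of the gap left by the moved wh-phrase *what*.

What did Jonas tell the technician to hide ___ behind the partition despite the objections?

Before movement: Jonas did tell the technician to hide what behind the partition despite the objections.
'what' functions as the direct object of 'hide'. The gap is right after 'hide'.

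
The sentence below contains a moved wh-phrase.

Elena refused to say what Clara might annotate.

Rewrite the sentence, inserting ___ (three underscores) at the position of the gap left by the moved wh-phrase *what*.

Elena refused to say what Clara might annotate ___.

Before movement: Clara might annotate what.
'what' functions as the direct object of 'annotate'. The gap is right after 'annotate'.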